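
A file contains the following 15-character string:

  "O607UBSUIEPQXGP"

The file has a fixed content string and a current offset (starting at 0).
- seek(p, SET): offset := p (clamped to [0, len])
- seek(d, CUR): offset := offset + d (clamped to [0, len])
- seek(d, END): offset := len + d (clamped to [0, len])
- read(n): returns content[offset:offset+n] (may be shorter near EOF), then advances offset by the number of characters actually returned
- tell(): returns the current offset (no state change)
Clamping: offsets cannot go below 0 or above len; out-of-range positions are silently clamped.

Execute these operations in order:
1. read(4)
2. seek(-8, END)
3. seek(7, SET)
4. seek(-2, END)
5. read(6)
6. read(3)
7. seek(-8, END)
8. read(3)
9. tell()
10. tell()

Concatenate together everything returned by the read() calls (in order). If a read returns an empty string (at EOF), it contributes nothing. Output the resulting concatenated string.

After 1 (read(4)): returned 'O607', offset=4
After 2 (seek(-8, END)): offset=7
After 3 (seek(7, SET)): offset=7
After 4 (seek(-2, END)): offset=13
After 5 (read(6)): returned 'GP', offset=15
After 6 (read(3)): returned '', offset=15
After 7 (seek(-8, END)): offset=7
After 8 (read(3)): returned 'UIE', offset=10
After 9 (tell()): offset=10
After 10 (tell()): offset=10

Answer: O607GPUIE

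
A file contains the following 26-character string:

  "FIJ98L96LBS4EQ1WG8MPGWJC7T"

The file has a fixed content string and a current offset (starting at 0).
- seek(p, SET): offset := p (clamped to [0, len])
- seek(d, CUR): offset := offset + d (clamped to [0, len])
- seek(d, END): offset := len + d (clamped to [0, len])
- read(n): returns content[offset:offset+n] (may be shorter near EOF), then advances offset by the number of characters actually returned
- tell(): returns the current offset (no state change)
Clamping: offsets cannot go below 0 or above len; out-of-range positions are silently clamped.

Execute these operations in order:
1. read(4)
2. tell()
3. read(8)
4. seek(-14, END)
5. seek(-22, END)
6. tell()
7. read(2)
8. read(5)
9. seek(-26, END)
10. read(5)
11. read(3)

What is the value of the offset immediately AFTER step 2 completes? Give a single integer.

Answer: 4

Derivation:
After 1 (read(4)): returned 'FIJ9', offset=4
After 2 (tell()): offset=4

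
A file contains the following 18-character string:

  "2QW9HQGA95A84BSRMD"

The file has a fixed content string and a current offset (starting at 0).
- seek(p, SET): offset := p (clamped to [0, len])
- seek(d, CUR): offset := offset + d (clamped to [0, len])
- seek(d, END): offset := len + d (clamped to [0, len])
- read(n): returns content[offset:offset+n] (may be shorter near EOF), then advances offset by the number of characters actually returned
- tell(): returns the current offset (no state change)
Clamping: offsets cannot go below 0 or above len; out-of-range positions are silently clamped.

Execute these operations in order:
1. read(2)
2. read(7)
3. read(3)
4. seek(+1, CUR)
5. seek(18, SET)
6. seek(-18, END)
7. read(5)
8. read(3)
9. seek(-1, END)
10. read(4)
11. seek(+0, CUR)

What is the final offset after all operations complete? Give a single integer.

After 1 (read(2)): returned '2Q', offset=2
After 2 (read(7)): returned 'W9HQGA9', offset=9
After 3 (read(3)): returned '5A8', offset=12
After 4 (seek(+1, CUR)): offset=13
After 5 (seek(18, SET)): offset=18
After 6 (seek(-18, END)): offset=0
After 7 (read(5)): returned '2QW9H', offset=5
After 8 (read(3)): returned 'QGA', offset=8
After 9 (seek(-1, END)): offset=17
After 10 (read(4)): returned 'D', offset=18
After 11 (seek(+0, CUR)): offset=18

Answer: 18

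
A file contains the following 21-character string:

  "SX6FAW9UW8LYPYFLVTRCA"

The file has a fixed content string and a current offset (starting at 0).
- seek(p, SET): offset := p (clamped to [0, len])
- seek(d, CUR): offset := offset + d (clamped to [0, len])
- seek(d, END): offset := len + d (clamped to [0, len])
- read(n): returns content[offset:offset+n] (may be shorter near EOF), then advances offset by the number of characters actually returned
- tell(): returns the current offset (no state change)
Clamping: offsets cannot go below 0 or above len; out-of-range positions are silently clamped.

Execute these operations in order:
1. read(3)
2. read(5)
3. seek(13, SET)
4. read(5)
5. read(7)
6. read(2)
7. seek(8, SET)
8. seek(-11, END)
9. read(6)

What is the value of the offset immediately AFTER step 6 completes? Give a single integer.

Answer: 21

Derivation:
After 1 (read(3)): returned 'SX6', offset=3
After 2 (read(5)): returned 'FAW9U', offset=8
After 3 (seek(13, SET)): offset=13
After 4 (read(5)): returned 'YFLVT', offset=18
After 5 (read(7)): returned 'RCA', offset=21
After 6 (read(2)): returned '', offset=21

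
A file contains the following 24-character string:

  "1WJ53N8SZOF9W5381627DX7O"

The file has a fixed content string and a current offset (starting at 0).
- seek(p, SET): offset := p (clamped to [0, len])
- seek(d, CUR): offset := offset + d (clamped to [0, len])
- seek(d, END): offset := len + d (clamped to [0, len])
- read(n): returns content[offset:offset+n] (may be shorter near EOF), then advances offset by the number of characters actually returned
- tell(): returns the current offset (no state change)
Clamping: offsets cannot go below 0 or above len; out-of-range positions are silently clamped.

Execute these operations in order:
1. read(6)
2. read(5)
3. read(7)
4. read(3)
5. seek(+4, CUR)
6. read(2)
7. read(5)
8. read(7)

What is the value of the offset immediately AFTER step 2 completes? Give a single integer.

After 1 (read(6)): returned '1WJ53N', offset=6
After 2 (read(5)): returned '8SZOF', offset=11

Answer: 11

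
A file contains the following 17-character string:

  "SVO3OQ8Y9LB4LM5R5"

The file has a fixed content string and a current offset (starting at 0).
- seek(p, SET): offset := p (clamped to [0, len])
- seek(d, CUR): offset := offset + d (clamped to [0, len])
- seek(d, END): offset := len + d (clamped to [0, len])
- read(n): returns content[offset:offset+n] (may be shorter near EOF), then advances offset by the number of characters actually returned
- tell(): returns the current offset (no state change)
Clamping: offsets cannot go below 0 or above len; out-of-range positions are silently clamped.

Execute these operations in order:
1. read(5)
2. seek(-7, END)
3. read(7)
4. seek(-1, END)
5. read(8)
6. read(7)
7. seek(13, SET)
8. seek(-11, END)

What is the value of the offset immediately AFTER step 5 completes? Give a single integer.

After 1 (read(5)): returned 'SVO3O', offset=5
After 2 (seek(-7, END)): offset=10
After 3 (read(7)): returned 'B4LM5R5', offset=17
After 4 (seek(-1, END)): offset=16
After 5 (read(8)): returned '5', offset=17

Answer: 17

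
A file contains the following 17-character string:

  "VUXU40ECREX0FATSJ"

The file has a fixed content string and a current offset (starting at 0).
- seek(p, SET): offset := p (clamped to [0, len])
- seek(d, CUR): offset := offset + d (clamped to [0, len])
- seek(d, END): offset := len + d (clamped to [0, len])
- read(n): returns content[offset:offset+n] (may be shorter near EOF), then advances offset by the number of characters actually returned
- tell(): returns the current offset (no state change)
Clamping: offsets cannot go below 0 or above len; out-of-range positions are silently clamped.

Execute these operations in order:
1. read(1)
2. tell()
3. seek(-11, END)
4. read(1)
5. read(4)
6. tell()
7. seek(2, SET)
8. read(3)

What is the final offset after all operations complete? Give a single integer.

After 1 (read(1)): returned 'V', offset=1
After 2 (tell()): offset=1
After 3 (seek(-11, END)): offset=6
After 4 (read(1)): returned 'E', offset=7
After 5 (read(4)): returned 'CREX', offset=11
After 6 (tell()): offset=11
After 7 (seek(2, SET)): offset=2
After 8 (read(3)): returned 'XU4', offset=5

Answer: 5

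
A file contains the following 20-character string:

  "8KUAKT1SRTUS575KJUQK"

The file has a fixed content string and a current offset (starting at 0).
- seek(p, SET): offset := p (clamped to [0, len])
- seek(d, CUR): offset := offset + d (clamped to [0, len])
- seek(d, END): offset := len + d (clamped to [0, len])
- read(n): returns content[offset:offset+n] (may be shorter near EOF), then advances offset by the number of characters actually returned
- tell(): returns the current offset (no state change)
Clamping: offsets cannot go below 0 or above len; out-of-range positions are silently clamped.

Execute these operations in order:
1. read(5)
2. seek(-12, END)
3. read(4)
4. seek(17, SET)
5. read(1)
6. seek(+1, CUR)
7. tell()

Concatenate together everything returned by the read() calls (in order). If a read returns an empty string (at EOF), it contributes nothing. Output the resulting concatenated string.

Answer: 8KUAKRTUSU

Derivation:
After 1 (read(5)): returned '8KUAK', offset=5
After 2 (seek(-12, END)): offset=8
After 3 (read(4)): returned 'RTUS', offset=12
After 4 (seek(17, SET)): offset=17
After 5 (read(1)): returned 'U', offset=18
After 6 (seek(+1, CUR)): offset=19
After 7 (tell()): offset=19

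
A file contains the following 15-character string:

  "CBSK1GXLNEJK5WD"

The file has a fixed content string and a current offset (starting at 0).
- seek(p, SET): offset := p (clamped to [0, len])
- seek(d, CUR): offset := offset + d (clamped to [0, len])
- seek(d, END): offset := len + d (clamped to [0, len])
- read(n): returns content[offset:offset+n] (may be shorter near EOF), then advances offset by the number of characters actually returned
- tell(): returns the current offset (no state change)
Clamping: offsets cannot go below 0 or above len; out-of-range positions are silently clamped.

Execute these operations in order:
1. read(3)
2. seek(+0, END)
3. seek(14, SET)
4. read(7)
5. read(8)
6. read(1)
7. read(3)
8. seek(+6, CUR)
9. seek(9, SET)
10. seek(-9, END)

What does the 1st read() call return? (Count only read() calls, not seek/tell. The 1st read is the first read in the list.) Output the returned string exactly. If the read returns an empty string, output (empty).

After 1 (read(3)): returned 'CBS', offset=3
After 2 (seek(+0, END)): offset=15
After 3 (seek(14, SET)): offset=14
After 4 (read(7)): returned 'D', offset=15
After 5 (read(8)): returned '', offset=15
After 6 (read(1)): returned '', offset=15
After 7 (read(3)): returned '', offset=15
After 8 (seek(+6, CUR)): offset=15
After 9 (seek(9, SET)): offset=9
After 10 (seek(-9, END)): offset=6

Answer: CBS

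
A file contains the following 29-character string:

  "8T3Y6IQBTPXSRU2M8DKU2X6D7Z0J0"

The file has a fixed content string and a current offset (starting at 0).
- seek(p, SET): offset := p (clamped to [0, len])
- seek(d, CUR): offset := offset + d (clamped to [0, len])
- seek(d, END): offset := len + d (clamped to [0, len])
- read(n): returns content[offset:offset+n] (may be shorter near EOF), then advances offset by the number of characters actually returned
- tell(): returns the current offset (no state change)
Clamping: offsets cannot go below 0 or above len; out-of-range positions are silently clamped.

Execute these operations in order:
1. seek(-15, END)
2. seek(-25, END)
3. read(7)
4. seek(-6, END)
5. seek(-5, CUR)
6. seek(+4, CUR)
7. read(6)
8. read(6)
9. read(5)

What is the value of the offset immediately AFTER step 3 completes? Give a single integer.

Answer: 11

Derivation:
After 1 (seek(-15, END)): offset=14
After 2 (seek(-25, END)): offset=4
After 3 (read(7)): returned '6IQBTPX', offset=11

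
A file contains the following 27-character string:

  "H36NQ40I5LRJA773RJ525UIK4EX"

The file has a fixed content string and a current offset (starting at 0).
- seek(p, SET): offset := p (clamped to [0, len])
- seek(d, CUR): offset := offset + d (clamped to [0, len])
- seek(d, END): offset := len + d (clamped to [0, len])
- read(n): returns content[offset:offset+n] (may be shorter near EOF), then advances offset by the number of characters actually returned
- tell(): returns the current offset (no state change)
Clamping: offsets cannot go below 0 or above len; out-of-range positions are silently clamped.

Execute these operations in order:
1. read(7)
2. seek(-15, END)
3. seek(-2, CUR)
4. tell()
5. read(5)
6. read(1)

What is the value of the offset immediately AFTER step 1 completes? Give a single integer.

After 1 (read(7)): returned 'H36NQ40', offset=7

Answer: 7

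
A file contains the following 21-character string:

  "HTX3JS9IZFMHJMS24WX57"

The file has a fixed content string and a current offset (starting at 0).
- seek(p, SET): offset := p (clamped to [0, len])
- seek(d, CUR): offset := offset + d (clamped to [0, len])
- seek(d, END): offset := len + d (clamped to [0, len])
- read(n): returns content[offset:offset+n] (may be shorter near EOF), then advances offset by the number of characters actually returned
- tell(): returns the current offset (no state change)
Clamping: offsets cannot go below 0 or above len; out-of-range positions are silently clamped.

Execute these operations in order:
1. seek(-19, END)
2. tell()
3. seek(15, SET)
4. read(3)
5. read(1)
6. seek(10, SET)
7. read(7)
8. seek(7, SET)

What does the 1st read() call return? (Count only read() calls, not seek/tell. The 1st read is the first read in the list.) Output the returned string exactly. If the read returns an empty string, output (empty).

Answer: 24W

Derivation:
After 1 (seek(-19, END)): offset=2
After 2 (tell()): offset=2
After 3 (seek(15, SET)): offset=15
After 4 (read(3)): returned '24W', offset=18
After 5 (read(1)): returned 'X', offset=19
After 6 (seek(10, SET)): offset=10
After 7 (read(7)): returned 'MHJMS24', offset=17
After 8 (seek(7, SET)): offset=7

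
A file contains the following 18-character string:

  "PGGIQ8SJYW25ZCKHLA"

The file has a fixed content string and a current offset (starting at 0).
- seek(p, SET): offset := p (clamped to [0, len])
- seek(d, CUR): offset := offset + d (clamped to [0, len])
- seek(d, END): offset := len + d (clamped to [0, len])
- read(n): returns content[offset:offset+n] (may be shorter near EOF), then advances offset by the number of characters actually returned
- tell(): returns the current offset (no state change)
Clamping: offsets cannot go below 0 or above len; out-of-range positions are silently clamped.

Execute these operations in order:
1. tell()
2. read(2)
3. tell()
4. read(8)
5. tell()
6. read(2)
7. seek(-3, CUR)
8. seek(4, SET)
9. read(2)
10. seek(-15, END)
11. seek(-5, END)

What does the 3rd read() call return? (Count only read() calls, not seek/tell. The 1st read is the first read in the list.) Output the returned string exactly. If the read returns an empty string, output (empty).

After 1 (tell()): offset=0
After 2 (read(2)): returned 'PG', offset=2
After 3 (tell()): offset=2
After 4 (read(8)): returned 'GIQ8SJYW', offset=10
After 5 (tell()): offset=10
After 6 (read(2)): returned '25', offset=12
After 7 (seek(-3, CUR)): offset=9
After 8 (seek(4, SET)): offset=4
After 9 (read(2)): returned 'Q8', offset=6
After 10 (seek(-15, END)): offset=3
After 11 (seek(-5, END)): offset=13

Answer: 25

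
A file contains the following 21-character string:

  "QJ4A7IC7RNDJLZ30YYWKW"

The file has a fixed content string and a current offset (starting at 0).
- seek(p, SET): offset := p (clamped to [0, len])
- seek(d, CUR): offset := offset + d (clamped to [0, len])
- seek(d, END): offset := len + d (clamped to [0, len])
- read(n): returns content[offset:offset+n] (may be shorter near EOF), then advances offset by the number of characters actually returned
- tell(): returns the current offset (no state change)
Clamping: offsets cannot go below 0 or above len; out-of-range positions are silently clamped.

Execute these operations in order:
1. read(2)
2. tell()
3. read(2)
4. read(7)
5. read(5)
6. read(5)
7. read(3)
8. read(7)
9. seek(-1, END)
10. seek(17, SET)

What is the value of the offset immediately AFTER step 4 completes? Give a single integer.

Answer: 11

Derivation:
After 1 (read(2)): returned 'QJ', offset=2
After 2 (tell()): offset=2
After 3 (read(2)): returned '4A', offset=4
After 4 (read(7)): returned '7IC7RND', offset=11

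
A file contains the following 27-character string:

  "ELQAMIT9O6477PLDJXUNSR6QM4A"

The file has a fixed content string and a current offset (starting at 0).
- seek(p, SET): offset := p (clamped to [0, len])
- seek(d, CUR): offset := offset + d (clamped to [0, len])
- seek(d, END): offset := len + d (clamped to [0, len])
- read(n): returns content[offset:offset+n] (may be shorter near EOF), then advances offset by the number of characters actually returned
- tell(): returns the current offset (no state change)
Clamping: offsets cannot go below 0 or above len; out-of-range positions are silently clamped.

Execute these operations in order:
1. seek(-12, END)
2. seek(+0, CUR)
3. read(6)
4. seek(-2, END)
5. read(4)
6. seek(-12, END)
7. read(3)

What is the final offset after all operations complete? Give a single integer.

Answer: 18

Derivation:
After 1 (seek(-12, END)): offset=15
After 2 (seek(+0, CUR)): offset=15
After 3 (read(6)): returned 'DJXUNS', offset=21
After 4 (seek(-2, END)): offset=25
After 5 (read(4)): returned '4A', offset=27
After 6 (seek(-12, END)): offset=15
After 7 (read(3)): returned 'DJX', offset=18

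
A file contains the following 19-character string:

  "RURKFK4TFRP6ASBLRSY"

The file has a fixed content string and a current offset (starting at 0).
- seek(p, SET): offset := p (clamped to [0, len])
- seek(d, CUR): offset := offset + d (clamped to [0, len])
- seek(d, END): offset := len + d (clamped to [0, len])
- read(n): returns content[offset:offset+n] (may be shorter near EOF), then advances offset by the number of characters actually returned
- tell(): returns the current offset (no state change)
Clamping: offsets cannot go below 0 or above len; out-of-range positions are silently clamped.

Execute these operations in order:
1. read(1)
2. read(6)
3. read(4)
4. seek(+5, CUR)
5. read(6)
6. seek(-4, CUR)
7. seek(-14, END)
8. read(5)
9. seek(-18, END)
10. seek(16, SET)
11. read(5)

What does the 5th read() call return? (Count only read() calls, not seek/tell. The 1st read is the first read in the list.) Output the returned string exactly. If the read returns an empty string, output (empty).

Answer: K4TFR

Derivation:
After 1 (read(1)): returned 'R', offset=1
After 2 (read(6)): returned 'URKFK4', offset=7
After 3 (read(4)): returned 'TFRP', offset=11
After 4 (seek(+5, CUR)): offset=16
After 5 (read(6)): returned 'RSY', offset=19
After 6 (seek(-4, CUR)): offset=15
After 7 (seek(-14, END)): offset=5
After 8 (read(5)): returned 'K4TFR', offset=10
After 9 (seek(-18, END)): offset=1
After 10 (seek(16, SET)): offset=16
After 11 (read(5)): returned 'RSY', offset=19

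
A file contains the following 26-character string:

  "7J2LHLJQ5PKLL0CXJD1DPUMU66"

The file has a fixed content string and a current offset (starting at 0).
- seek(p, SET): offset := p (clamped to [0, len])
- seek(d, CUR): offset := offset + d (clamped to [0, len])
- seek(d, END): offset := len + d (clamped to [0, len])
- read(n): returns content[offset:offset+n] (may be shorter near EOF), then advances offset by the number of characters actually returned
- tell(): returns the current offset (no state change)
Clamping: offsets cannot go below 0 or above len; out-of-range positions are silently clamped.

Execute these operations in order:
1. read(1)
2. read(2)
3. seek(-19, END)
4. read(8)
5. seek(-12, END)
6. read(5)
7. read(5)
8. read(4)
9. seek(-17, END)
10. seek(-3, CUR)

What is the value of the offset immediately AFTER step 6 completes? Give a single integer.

Answer: 19

Derivation:
After 1 (read(1)): returned '7', offset=1
After 2 (read(2)): returned 'J2', offset=3
After 3 (seek(-19, END)): offset=7
After 4 (read(8)): returned 'Q5PKLL0C', offset=15
After 5 (seek(-12, END)): offset=14
After 6 (read(5)): returned 'CXJD1', offset=19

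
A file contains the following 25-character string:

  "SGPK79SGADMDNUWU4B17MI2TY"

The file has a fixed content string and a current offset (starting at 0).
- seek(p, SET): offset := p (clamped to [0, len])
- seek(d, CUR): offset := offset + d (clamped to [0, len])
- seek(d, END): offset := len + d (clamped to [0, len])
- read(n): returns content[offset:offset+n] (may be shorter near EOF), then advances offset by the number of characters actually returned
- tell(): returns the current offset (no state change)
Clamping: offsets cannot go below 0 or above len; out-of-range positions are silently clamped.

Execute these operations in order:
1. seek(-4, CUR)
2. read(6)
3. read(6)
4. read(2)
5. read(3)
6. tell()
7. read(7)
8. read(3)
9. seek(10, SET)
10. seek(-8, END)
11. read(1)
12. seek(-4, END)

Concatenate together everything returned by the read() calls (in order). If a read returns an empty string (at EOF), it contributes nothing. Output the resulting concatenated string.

After 1 (seek(-4, CUR)): offset=0
After 2 (read(6)): returned 'SGPK79', offset=6
After 3 (read(6)): returned 'SGADMD', offset=12
After 4 (read(2)): returned 'NU', offset=14
After 5 (read(3)): returned 'WU4', offset=17
After 6 (tell()): offset=17
After 7 (read(7)): returned 'B17MI2T', offset=24
After 8 (read(3)): returned 'Y', offset=25
After 9 (seek(10, SET)): offset=10
After 10 (seek(-8, END)): offset=17
After 11 (read(1)): returned 'B', offset=18
After 12 (seek(-4, END)): offset=21

Answer: SGPK79SGADMDNUWU4B17MI2TYB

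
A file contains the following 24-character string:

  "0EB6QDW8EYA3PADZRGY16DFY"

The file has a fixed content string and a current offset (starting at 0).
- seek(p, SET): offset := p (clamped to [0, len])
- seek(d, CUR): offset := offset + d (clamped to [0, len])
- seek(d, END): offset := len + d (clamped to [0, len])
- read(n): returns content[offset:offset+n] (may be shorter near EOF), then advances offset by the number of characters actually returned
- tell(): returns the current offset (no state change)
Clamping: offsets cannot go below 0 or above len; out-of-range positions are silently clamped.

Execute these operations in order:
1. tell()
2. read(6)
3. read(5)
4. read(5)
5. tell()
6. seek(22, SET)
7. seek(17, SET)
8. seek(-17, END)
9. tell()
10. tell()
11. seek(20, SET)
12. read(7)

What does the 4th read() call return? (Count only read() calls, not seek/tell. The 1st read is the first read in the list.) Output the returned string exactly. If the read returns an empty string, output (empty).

After 1 (tell()): offset=0
After 2 (read(6)): returned '0EB6QD', offset=6
After 3 (read(5)): returned 'W8EYA', offset=11
After 4 (read(5)): returned '3PADZ', offset=16
After 5 (tell()): offset=16
After 6 (seek(22, SET)): offset=22
After 7 (seek(17, SET)): offset=17
After 8 (seek(-17, END)): offset=7
After 9 (tell()): offset=7
After 10 (tell()): offset=7
After 11 (seek(20, SET)): offset=20
After 12 (read(7)): returned '6DFY', offset=24

Answer: 6DFY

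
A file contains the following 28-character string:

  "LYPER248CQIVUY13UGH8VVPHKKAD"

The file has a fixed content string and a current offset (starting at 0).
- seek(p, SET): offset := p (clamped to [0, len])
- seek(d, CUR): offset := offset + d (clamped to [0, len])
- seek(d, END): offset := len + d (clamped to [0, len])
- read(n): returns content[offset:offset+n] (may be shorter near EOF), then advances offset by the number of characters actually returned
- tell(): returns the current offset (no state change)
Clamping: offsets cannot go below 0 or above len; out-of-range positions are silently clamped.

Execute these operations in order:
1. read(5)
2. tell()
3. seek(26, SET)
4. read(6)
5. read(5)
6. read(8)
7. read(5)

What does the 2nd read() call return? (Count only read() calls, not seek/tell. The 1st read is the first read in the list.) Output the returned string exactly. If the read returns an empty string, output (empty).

Answer: AD

Derivation:
After 1 (read(5)): returned 'LYPER', offset=5
After 2 (tell()): offset=5
After 3 (seek(26, SET)): offset=26
After 4 (read(6)): returned 'AD', offset=28
After 5 (read(5)): returned '', offset=28
After 6 (read(8)): returned '', offset=28
After 7 (read(5)): returned '', offset=28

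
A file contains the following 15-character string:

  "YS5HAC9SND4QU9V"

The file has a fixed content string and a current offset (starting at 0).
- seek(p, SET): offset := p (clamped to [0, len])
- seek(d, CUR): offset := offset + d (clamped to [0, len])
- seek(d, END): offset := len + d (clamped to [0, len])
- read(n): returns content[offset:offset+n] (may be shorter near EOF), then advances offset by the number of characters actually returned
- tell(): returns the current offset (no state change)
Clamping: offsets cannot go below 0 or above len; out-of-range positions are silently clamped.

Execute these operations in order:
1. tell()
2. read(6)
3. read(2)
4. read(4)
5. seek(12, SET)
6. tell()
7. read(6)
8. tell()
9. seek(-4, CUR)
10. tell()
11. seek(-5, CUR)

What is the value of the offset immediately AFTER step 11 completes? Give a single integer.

After 1 (tell()): offset=0
After 2 (read(6)): returned 'YS5HAC', offset=6
After 3 (read(2)): returned '9S', offset=8
After 4 (read(4)): returned 'ND4Q', offset=12
After 5 (seek(12, SET)): offset=12
After 6 (tell()): offset=12
After 7 (read(6)): returned 'U9V', offset=15
After 8 (tell()): offset=15
After 9 (seek(-4, CUR)): offset=11
After 10 (tell()): offset=11
After 11 (seek(-5, CUR)): offset=6

Answer: 6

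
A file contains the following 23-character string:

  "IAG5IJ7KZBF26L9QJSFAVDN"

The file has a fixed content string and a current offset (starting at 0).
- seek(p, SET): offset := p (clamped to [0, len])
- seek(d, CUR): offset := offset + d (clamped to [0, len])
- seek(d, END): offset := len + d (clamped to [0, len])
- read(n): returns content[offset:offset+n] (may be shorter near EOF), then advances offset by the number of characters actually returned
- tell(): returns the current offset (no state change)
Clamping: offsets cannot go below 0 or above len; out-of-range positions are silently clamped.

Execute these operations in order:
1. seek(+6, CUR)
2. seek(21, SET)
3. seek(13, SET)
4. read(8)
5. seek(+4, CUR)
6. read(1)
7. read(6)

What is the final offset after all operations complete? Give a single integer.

After 1 (seek(+6, CUR)): offset=6
After 2 (seek(21, SET)): offset=21
After 3 (seek(13, SET)): offset=13
After 4 (read(8)): returned 'L9QJSFAV', offset=21
After 5 (seek(+4, CUR)): offset=23
After 6 (read(1)): returned '', offset=23
After 7 (read(6)): returned '', offset=23

Answer: 23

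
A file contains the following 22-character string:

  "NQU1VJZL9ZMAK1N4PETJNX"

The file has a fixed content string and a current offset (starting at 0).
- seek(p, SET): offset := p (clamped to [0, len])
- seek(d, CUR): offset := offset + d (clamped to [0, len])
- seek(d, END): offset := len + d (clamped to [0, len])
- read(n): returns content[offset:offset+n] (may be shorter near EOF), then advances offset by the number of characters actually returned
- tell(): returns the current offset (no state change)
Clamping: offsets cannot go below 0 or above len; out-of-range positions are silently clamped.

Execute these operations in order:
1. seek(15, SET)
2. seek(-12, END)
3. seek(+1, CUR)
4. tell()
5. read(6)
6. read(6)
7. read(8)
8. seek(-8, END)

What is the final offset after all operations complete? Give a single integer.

After 1 (seek(15, SET)): offset=15
After 2 (seek(-12, END)): offset=10
After 3 (seek(+1, CUR)): offset=11
After 4 (tell()): offset=11
After 5 (read(6)): returned 'AK1N4P', offset=17
After 6 (read(6)): returned 'ETJNX', offset=22
After 7 (read(8)): returned '', offset=22
After 8 (seek(-8, END)): offset=14

Answer: 14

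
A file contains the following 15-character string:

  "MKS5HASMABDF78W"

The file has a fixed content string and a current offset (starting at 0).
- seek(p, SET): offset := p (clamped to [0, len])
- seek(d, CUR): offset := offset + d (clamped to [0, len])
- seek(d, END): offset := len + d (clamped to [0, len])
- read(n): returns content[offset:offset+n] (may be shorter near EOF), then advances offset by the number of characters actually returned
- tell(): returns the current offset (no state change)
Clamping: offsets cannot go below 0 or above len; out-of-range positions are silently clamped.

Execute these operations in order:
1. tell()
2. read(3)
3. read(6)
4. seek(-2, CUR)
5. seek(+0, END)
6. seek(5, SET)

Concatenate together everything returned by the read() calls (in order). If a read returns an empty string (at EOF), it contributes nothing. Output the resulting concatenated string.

After 1 (tell()): offset=0
After 2 (read(3)): returned 'MKS', offset=3
After 3 (read(6)): returned '5HASMA', offset=9
After 4 (seek(-2, CUR)): offset=7
After 5 (seek(+0, END)): offset=15
After 6 (seek(5, SET)): offset=5

Answer: MKS5HASMA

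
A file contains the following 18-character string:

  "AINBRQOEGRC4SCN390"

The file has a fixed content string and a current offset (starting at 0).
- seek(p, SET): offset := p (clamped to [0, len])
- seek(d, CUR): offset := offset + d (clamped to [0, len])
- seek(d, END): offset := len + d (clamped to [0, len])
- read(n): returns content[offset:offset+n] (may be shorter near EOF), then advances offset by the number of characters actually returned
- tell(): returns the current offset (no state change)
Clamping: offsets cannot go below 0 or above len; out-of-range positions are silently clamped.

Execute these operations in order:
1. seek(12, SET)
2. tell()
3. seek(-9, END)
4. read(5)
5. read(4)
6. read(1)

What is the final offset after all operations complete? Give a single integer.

Answer: 18

Derivation:
After 1 (seek(12, SET)): offset=12
After 2 (tell()): offset=12
After 3 (seek(-9, END)): offset=9
After 4 (read(5)): returned 'RC4SC', offset=14
After 5 (read(4)): returned 'N390', offset=18
After 6 (read(1)): returned '', offset=18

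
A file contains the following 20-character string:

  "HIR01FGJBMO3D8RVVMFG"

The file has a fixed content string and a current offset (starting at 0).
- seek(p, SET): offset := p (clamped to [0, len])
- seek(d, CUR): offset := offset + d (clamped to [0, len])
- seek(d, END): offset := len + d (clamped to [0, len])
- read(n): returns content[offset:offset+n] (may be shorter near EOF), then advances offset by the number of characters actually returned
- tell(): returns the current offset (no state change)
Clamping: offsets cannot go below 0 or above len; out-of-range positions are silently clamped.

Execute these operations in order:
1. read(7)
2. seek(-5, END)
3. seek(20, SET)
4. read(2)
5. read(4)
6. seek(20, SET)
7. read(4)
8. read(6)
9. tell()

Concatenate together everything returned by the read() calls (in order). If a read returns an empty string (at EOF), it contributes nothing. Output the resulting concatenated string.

Answer: HIR01FG

Derivation:
After 1 (read(7)): returned 'HIR01FG', offset=7
After 2 (seek(-5, END)): offset=15
After 3 (seek(20, SET)): offset=20
After 4 (read(2)): returned '', offset=20
After 5 (read(4)): returned '', offset=20
After 6 (seek(20, SET)): offset=20
After 7 (read(4)): returned '', offset=20
After 8 (read(6)): returned '', offset=20
After 9 (tell()): offset=20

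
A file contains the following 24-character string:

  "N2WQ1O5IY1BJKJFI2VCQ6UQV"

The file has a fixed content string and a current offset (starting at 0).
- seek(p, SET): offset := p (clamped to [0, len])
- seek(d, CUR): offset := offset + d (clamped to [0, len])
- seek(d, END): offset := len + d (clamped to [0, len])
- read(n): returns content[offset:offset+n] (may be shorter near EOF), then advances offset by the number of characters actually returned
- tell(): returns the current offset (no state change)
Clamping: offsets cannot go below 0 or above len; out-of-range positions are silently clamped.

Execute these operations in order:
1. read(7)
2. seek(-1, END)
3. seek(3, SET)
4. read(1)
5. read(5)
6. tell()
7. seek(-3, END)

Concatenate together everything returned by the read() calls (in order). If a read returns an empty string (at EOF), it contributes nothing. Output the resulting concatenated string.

After 1 (read(7)): returned 'N2WQ1O5', offset=7
After 2 (seek(-1, END)): offset=23
After 3 (seek(3, SET)): offset=3
After 4 (read(1)): returned 'Q', offset=4
After 5 (read(5)): returned '1O5IY', offset=9
After 6 (tell()): offset=9
After 7 (seek(-3, END)): offset=21

Answer: N2WQ1O5Q1O5IY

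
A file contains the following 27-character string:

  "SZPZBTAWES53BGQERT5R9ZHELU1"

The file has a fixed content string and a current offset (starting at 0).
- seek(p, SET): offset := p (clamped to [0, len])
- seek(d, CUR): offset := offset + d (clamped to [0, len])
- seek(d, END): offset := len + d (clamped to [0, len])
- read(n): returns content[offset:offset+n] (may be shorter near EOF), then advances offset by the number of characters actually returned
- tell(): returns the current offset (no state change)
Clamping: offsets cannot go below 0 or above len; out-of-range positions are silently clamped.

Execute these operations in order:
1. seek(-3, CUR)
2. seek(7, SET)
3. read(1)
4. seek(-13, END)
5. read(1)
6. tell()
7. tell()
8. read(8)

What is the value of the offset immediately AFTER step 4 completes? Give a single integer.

Answer: 14

Derivation:
After 1 (seek(-3, CUR)): offset=0
After 2 (seek(7, SET)): offset=7
After 3 (read(1)): returned 'W', offset=8
After 4 (seek(-13, END)): offset=14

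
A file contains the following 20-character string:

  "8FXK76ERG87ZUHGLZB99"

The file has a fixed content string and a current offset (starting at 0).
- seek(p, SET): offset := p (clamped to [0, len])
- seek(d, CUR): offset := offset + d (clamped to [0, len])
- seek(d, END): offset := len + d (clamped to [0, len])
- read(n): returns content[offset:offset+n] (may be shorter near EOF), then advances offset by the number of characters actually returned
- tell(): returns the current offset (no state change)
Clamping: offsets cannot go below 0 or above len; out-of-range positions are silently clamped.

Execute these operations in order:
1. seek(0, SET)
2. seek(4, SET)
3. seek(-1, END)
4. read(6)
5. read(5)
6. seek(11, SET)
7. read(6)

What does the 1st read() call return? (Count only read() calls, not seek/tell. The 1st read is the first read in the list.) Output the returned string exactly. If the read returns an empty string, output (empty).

Answer: 9

Derivation:
After 1 (seek(0, SET)): offset=0
After 2 (seek(4, SET)): offset=4
After 3 (seek(-1, END)): offset=19
After 4 (read(6)): returned '9', offset=20
After 5 (read(5)): returned '', offset=20
After 6 (seek(11, SET)): offset=11
After 7 (read(6)): returned 'ZUHGLZ', offset=17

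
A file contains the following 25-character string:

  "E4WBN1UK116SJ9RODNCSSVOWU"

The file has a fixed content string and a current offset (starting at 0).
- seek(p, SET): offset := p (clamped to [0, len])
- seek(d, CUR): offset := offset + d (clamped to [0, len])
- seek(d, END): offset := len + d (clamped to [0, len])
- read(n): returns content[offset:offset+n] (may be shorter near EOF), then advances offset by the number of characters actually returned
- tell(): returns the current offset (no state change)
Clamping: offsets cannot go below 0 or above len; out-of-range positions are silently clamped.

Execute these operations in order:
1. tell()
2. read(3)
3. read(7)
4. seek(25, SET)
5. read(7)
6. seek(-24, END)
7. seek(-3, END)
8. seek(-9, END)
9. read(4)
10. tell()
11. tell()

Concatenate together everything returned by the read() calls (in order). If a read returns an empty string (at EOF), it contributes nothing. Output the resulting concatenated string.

Answer: E4WBN1UK11DNCS

Derivation:
After 1 (tell()): offset=0
After 2 (read(3)): returned 'E4W', offset=3
After 3 (read(7)): returned 'BN1UK11', offset=10
After 4 (seek(25, SET)): offset=25
After 5 (read(7)): returned '', offset=25
After 6 (seek(-24, END)): offset=1
After 7 (seek(-3, END)): offset=22
After 8 (seek(-9, END)): offset=16
After 9 (read(4)): returned 'DNCS', offset=20
After 10 (tell()): offset=20
After 11 (tell()): offset=20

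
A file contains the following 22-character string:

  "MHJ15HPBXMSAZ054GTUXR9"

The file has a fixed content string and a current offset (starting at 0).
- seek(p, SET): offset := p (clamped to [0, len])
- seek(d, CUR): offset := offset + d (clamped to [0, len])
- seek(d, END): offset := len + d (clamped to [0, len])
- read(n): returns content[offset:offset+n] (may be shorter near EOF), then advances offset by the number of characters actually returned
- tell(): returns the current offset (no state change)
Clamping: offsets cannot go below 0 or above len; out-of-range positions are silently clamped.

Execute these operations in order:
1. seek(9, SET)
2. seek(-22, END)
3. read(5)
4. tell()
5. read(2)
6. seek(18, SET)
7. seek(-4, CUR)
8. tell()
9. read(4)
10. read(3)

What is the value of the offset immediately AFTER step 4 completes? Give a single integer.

Answer: 5

Derivation:
After 1 (seek(9, SET)): offset=9
After 2 (seek(-22, END)): offset=0
After 3 (read(5)): returned 'MHJ15', offset=5
After 4 (tell()): offset=5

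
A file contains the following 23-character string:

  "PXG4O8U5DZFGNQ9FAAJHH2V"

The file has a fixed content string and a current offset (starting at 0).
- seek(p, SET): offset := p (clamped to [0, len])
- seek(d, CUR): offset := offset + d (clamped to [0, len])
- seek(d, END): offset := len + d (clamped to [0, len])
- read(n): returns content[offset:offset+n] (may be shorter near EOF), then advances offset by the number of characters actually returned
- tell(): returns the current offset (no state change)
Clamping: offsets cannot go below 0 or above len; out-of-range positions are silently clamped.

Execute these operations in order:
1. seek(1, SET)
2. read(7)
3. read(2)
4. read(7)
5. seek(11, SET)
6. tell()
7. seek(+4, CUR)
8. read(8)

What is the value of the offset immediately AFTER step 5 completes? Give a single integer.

Answer: 11

Derivation:
After 1 (seek(1, SET)): offset=1
After 2 (read(7)): returned 'XG4O8U5', offset=8
After 3 (read(2)): returned 'DZ', offset=10
After 4 (read(7)): returned 'FGNQ9FA', offset=17
After 5 (seek(11, SET)): offset=11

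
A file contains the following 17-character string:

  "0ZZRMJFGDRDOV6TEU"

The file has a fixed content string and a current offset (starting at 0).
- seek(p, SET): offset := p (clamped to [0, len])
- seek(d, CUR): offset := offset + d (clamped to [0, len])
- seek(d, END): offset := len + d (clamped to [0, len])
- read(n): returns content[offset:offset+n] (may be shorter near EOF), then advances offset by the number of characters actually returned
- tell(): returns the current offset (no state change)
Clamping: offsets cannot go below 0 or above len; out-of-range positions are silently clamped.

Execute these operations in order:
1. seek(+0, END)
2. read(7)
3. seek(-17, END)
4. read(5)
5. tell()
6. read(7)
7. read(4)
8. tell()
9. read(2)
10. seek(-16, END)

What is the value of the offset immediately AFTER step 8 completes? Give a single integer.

Answer: 16

Derivation:
After 1 (seek(+0, END)): offset=17
After 2 (read(7)): returned '', offset=17
After 3 (seek(-17, END)): offset=0
After 4 (read(5)): returned '0ZZRM', offset=5
After 5 (tell()): offset=5
After 6 (read(7)): returned 'JFGDRDO', offset=12
After 7 (read(4)): returned 'V6TE', offset=16
After 8 (tell()): offset=16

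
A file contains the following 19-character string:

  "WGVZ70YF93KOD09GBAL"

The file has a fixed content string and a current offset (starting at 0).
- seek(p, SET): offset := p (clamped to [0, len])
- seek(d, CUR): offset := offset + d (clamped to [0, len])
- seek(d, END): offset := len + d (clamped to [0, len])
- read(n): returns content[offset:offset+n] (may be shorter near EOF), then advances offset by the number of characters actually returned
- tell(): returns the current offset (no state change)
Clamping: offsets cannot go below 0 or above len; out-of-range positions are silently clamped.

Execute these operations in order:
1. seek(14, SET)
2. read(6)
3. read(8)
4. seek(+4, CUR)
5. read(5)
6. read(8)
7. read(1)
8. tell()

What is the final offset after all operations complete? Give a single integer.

After 1 (seek(14, SET)): offset=14
After 2 (read(6)): returned '9GBAL', offset=19
After 3 (read(8)): returned '', offset=19
After 4 (seek(+4, CUR)): offset=19
After 5 (read(5)): returned '', offset=19
After 6 (read(8)): returned '', offset=19
After 7 (read(1)): returned '', offset=19
After 8 (tell()): offset=19

Answer: 19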